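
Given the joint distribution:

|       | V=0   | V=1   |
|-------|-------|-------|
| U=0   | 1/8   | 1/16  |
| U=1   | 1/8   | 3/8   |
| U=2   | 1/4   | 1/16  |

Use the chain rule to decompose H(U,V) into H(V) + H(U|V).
By the chain rule: H(U,V) = H(V) + H(U|V)

Marginal P(V) (column sums):
  P(V=0) = 1/8 + 1/8 + 1/4 = 1/2
  P(V=1) = 1/16 + 3/8 + 1/16 = 1/2
H(V) = -[(1/2)·log₂(1/2) + (1/2)·log₂(1/2)]
  = 0.5000 + 0.5000
  = 1.0000 bits
H(U|V) = -Σ P(U,V)·log₂ P(U|V), where P(U|V) = P(U,V) / P(V)
  (U=0,V=0): P(U|V) = (1/8)/(1/2) = 1/4;  -(1/8)·log₂(1/4) = 0.2500
  (U=0,V=1): P(U|V) = (1/16)/(1/2) = 1/8;  -(1/16)·log₂(1/8) = 0.1875
  (U=1,V=0): P(U|V) = (1/8)/(1/2) = 1/4;  -(1/8)·log₂(1/4) = 0.2500
  (U=1,V=1): P(U|V) = (3/8)/(1/2) = 3/4;  -(3/8)·log₂(3/4) = 0.1556
  (U=2,V=0): P(U|V) = (1/4)/(1/2) = 1/2;  -(1/4)·log₂(1/2) = 0.2500
  (U=2,V=1): P(U|V) = (1/16)/(1/2) = 1/8;  -(1/16)·log₂(1/8) = 0.1875
H(U|V) = 0.2500 + 0.1875 + 0.2500 + 0.1556 + 0.2500 + 0.1875
  = 1.2806 bits

H(U,V) = H(V) + H(U|V) = 1.0000 + 1.2806 = 2.2806 bits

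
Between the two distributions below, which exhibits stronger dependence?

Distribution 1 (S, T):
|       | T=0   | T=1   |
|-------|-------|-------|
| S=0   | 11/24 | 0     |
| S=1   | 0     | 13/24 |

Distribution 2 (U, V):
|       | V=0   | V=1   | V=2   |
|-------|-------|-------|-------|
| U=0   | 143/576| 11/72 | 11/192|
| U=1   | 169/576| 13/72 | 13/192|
Distribution 1 (S, T):
Marginal P(S) (row sums):
  P(S=0) = 11/24 + 0 = 11/24
  P(S=1) = 0 + 13/24 = 13/24
Marginal P(T) (column sums):
  P(T=0) = 11/24 + 0 = 11/24
  P(T=1) = 0 + 13/24 = 13/24

H(S) = -[(11/24)·log₂(11/24) + (13/24)·log₂(13/24)]
  = 0.5159 + 0.4791
  = 0.9950 bits
H(T) = -[(11/24)·log₂(11/24) + (13/24)·log₂(13/24)]
  = 0.5159 + 0.4791
  = 0.9950 bits
H(S,T) = -[(11/24)·log₂(11/24) + (13/24)·log₂(13/24)]
  = 0.5159 + 0.4791
  = 0.9950 bits

I(S;T) = H(S) + H(T) - H(S,T)
  = 0.9950 + 0.9950 - 0.9950
  = 0.9950 bits

Distribution 2 (U, V):
Marginal P(U) (row sums):
  P(U=0) = 143/576 + 11/72 + 11/192 = 11/24
  P(U=1) = 169/576 + 13/72 + 13/192 = 13/24
Marginal P(V) (column sums):
  P(V=0) = 143/576 + 169/576 = 13/24
  P(V=1) = 11/72 + 13/72 = 1/3
  P(V=2) = 11/192 + 13/192 = 1/8

H(U) = -[(11/24)·log₂(11/24) + (13/24)·log₂(13/24)]
  = 0.5159 + 0.4791
  = 0.9950 bits
H(V) = -[(13/24)·log₂(13/24) + (1/3)·log₂(1/3) + (1/8)·log₂(1/8)]
  = 0.4791 + 0.5283 + 0.3750
  = 1.3824 bits
H(U,V) = -[(143/576)·log₂(143/576) + (11/72)·log₂(11/72) + (11/192)·log₂(11/192) + (169/576)·log₂(169/576) + (13/72)·log₂(13/72) + (13/192)·log₂(13/192)]
  = 0.4990 + 0.4141 + 0.2364 + 0.5190 + 0.4459 + 0.2630
  = 2.3774 bits

I(U;V) = H(U) + H(V) - H(U,V)
  = 0.9950 + 1.3824 - 2.3774
  = 0.0000 bits

I(S;T) = 0.9950 bits > I(U;V) = 0.0000 bits, so (S, T) has the higher mutual information (stronger dependence).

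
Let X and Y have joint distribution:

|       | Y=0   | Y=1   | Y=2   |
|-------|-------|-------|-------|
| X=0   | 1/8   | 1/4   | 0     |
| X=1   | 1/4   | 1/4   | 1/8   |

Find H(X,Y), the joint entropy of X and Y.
H(X,Y) = -Σ P(X,Y) log₂ P(X,Y), summed over the non-zero cells:
H(X,Y) = -[(1/8)·log₂(1/8) + (1/4)·log₂(1/4) + (1/4)·log₂(1/4) + (1/4)·log₂(1/4) + (1/8)·log₂(1/8)]
  = 0.3750 + 0.5000 + 0.5000 + 0.5000 + 0.3750
  = 2.2500 bits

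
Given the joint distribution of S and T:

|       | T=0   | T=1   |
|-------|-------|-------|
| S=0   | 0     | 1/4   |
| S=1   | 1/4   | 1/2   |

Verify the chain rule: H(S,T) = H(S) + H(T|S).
Left side:
H(S,T) = -[(1/4)·log₂(1/4) + (1/4)·log₂(1/4) + (1/2)·log₂(1/2)]
  = 0.5000 + 0.5000 + 0.5000
  = 1.5000 bits

Right side:
Marginal P(S) (row sums):
  P(S=0) = 0 + 1/4 = 1/4
  P(S=1) = 1/4 + 1/2 = 3/4
H(S) = -[(1/4)·log₂(1/4) + (3/4)·log₂(3/4)]
  = 0.5000 + 0.3113
  = 0.8113 bits
H(T|S) = -Σ P(S,T)·log₂ P(T|S), where P(T|S) = P(S,T) / P(S)
  (cells with P(S,T) = 0 contribute 0)
  (S=0,T=1): P(T|S) = (1/4)/(1/4) = 1;  -(1/4)·log₂(1) = 0.0000
  (S=1,T=0): P(T|S) = (1/4)/(3/4) = 1/3;  -(1/4)·log₂(1/3) = 0.3962
  (S=1,T=1): P(T|S) = (1/2)/(3/4) = 2/3;  -(1/2)·log₂(2/3) = 0.2925
H(T|S) = 0.0000 + 0.3962 + 0.2925
  = 0.6887 bits
H(S) + H(T|S) = 0.8113 + 0.6887 = 1.5000 bits

Both sides equal 1.5000 bits, so the chain rule holds ✓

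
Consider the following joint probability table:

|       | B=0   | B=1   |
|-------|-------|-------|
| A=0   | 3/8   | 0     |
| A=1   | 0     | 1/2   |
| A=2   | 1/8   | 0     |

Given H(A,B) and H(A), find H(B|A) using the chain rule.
From the chain rule: H(A,B) = H(A) + H(B|A)
Therefore: H(B|A) = H(A,B) - H(A)

H(A,B) = -[(3/8)·log₂(3/8) + (1/2)·log₂(1/2) + (1/8)·log₂(1/8)]
  = 0.5306 + 0.5000 + 0.3750
  = 1.4056 bits
Marginal P(A) (row sums):
  P(A=0) = 3/8 + 0 = 3/8
  P(A=1) = 0 + 1/2 = 1/2
  P(A=2) = 1/8 + 0 = 1/8
H(A) = -[(3/8)·log₂(3/8) + (1/2)·log₂(1/2) + (1/8)·log₂(1/8)]
  = 0.5306 + 0.5000 + 0.3750
  = 1.4056 bits

H(B|A) = 1.4056 - 1.4056 = 0.0000 bits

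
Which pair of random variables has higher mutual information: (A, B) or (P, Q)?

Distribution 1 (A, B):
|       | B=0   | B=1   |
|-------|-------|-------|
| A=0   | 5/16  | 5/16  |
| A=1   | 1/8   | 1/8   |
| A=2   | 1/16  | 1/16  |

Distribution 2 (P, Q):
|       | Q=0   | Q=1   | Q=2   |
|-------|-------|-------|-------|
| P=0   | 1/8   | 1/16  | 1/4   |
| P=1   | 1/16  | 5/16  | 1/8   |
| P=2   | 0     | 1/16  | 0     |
Distribution 1 (A, B):
Marginal P(A) (row sums):
  P(A=0) = 5/16 + 5/16 = 5/8
  P(A=1) = 1/8 + 1/8 = 1/4
  P(A=2) = 1/16 + 1/16 = 1/8
Marginal P(B) (column sums):
  P(B=0) = 5/16 + 1/8 + 1/16 = 1/2
  P(B=1) = 5/16 + 1/8 + 1/16 = 1/2

H(A) = -[(5/8)·log₂(5/8) + (1/4)·log₂(1/4) + (1/8)·log₂(1/8)]
  = 0.4238 + 0.5000 + 0.3750
  = 1.2988 bits
H(B) = -[(1/2)·log₂(1/2) + (1/2)·log₂(1/2)]
  = 0.5000 + 0.5000
  = 1.0000 bits
H(A,B) = -[(5/16)·log₂(5/16) + (5/16)·log₂(5/16) + (1/8)·log₂(1/8) + (1/8)·log₂(1/8) + (1/16)·log₂(1/16) + (1/16)·log₂(1/16)]
  = 0.5244 + 0.5244 + 0.3750 + 0.3750 + 0.2500 + 0.2500
  = 2.2988 bits

I(A;B) = H(A) + H(B) - H(A,B)
  = 1.2988 + 1.0000 - 2.2988
  = 0.0000 bits

Distribution 2 (P, Q):
Marginal P(P) (row sums):
  P(P=0) = 1/8 + 1/16 + 1/4 = 7/16
  P(P=1) = 1/16 + 5/16 + 1/8 = 1/2
  P(P=2) = 0 + 1/16 + 0 = 1/16
Marginal P(Q) (column sums):
  P(Q=0) = 1/8 + 1/16 + 0 = 3/16
  P(Q=1) = 1/16 + 5/16 + 1/16 = 7/16
  P(Q=2) = 1/4 + 1/8 + 0 = 3/8

H(P) = -[(7/16)·log₂(7/16) + (1/2)·log₂(1/2) + (1/16)·log₂(1/16)]
  = 0.5218 + 0.5000 + 0.2500
  = 1.2718 bits
H(Q) = -[(3/16)·log₂(3/16) + (7/16)·log₂(7/16) + (3/8)·log₂(3/8)]
  = 0.4528 + 0.5218 + 0.5306
  = 1.5052 bits
H(P,Q) = -[(1/8)·log₂(1/8) + (1/16)·log₂(1/16) + (1/4)·log₂(1/4) + (1/16)·log₂(1/16) + (5/16)·log₂(5/16) + (1/8)·log₂(1/8) + (1/16)·log₂(1/16)]
  = 0.3750 + 0.2500 + 0.5000 + 0.2500 + 0.5244 + 0.3750 + 0.2500
  = 2.5244 bits

I(P;Q) = H(P) + H(Q) - H(P,Q)
  = 1.2718 + 1.5052 - 2.5244
  = 0.2526 bits

I(P;Q) = 0.2526 bits > I(A;B) = 0.0000 bits, so (P, Q) has the higher mutual information (stronger dependence).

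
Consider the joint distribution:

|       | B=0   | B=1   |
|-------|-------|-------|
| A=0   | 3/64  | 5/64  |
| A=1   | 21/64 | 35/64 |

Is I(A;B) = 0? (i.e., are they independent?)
Marginal P(A) (row sums):
  P(A=0) = 3/64 + 5/64 = 1/8
  P(A=1) = 21/64 + 35/64 = 7/8
Marginal P(B) (column sums):
  P(B=0) = 3/64 + 21/64 = 3/8
  P(B=1) = 5/64 + 35/64 = 5/8

A and B are independent iff P(A=i,B=j) = P(A=i)·P(B=j) for every cell.
  P(A=0)·P(B=0) = 1/8 × 3/8 = 3/64 = P(A=0,B=0) ✓
  P(A=0)·P(B=1) = 1/8 × 5/8 = 5/64 = P(A=0,B=1) ✓
  P(A=1)·P(B=0) = 7/8 × 3/8 = 21/64 = P(A=1,B=0) ✓
  P(A=1)·P(B=1) = 7/8 × 5/8 = 35/64 = P(A=1,B=1) ✓

Yes, A and B are independent: every cell factors, so I(A;B) = 0 bits.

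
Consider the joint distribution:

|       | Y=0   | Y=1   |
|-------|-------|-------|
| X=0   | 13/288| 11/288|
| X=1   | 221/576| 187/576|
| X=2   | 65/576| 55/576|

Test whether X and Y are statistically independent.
Marginal P(X) (row sums):
  P(X=0) = 13/288 + 11/288 = 1/12
  P(X=1) = 221/576 + 187/576 = 17/24
  P(X=2) = 65/576 + 55/576 = 5/24
Marginal P(Y) (column sums):
  P(Y=0) = 13/288 + 221/576 + 65/576 = 13/24
  P(Y=1) = 11/288 + 187/576 + 55/576 = 11/24

X and Y are independent iff P(X=i,Y=j) = P(X=i)·P(Y=j) for every cell.
  P(X=0)·P(Y=0) = 1/12 × 13/24 = 13/288 = P(X=0,Y=0) ✓
  P(X=0)·P(Y=1) = 1/12 × 11/24 = 11/288 = P(X=0,Y=1) ✓
  P(X=1)·P(Y=0) = 17/24 × 13/24 = 221/576 = P(X=1,Y=0) ✓
  P(X=1)·P(Y=1) = 17/24 × 11/24 = 187/576 = P(X=1,Y=1) ✓
  P(X=2)·P(Y=0) = 5/24 × 13/24 = 65/576 = P(X=2,Y=0) ✓
  P(X=2)·P(Y=1) = 5/24 × 11/24 = 55/576 = P(X=2,Y=1) ✓

Yes, X and Y are independent: every cell factors, so I(X;Y) = 0 bits.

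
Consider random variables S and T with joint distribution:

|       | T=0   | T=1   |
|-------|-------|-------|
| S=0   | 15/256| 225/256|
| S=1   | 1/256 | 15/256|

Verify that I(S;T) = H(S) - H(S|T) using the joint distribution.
Left side, from I(S;T) = H(S) + H(T) - H(S,T):
Marginal P(S) (row sums):
  P(S=0) = 15/256 + 225/256 = 15/16
  P(S=1) = 1/256 + 15/256 = 1/16
Marginal P(T) (column sums):
  P(T=0) = 15/256 + 1/256 = 1/16
  P(T=1) = 225/256 + 15/256 = 15/16

H(S) = -[(15/16)·log₂(15/16) + (1/16)·log₂(1/16)]
  = 0.0873 + 0.2500
  = 0.3373 bits
H(T) = -[(1/16)·log₂(1/16) + (15/16)·log₂(15/16)]
  = 0.2500 + 0.0873
  = 0.3373 bits
H(S,T) = -[(15/256)·log₂(15/256) + (225/256)·log₂(225/256) + (1/256)·log₂(1/256) + (15/256)·log₂(15/256)]
  = 0.2398 + 0.1637 + 0.0313 + 0.2398
  = 0.6746 bits

I(S;T) = H(S) + H(T) - H(S,T)
  = 0.3373 + 0.3373 - 0.6746
  = 0.0000 bits

Right side, with H(S|T) computed directly from the conditional probabilities:
H(S|T) = -Σ P(S,T)·log₂ P(S|T), where P(S|T) = P(S,T) / P(T)
  (S=0,T=0): P(S|T) = (15/256)/(1/16) = 15/16;  -(15/256)·log₂(15/16) = 0.0055
  (S=0,T=1): P(S|T) = (225/256)/(15/16) = 15/16;  -(225/256)·log₂(15/16) = 0.0818
  (S=1,T=0): P(S|T) = (1/256)/(1/16) = 1/16;  -(1/256)·log₂(1/16) = 0.0156
  (S=1,T=1): P(S|T) = (15/256)/(15/16) = 1/16;  -(15/256)·log₂(1/16) = 0.2344
H(S|T) = 0.0055 + 0.0818 + 0.0156 + 0.2344
  = 0.3373 bits
H(S) - H(S|T) = 0.3373 - 0.3373 = 0.0000 bits

Both sides equal 0.0000 bits, so I(S;T) = H(S) - H(S|T) ✓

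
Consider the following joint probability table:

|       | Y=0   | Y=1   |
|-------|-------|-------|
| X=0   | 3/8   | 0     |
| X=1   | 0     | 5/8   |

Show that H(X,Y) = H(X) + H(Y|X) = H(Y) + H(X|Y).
Marginal P(X) (row sums):
  P(X=0) = 3/8 + 0 = 3/8
  P(X=1) = 0 + 5/8 = 5/8
Marginal P(Y) (column sums):
  P(Y=0) = 3/8 + 0 = 3/8
  P(Y=1) = 0 + 5/8 = 5/8

Decomposition 1: H(X) + H(Y|X)
H(X) = -[(3/8)·log₂(3/8) + (5/8)·log₂(5/8)]
  = 0.5306 + 0.4238
  = 0.9544 bits
H(Y|X) = -Σ P(X,Y)·log₂ P(Y|X), where P(Y|X) = P(X,Y) / P(X)
  (cells with P(X,Y) = 0 contribute 0)
  (X=0,Y=0): P(Y|X) = (3/8)/(3/8) = 1;  -(3/8)·log₂(1) = 0.0000
  (X=1,Y=1): P(Y|X) = (5/8)/(5/8) = 1;  -(5/8)·log₂(1) = 0.0000
H(Y|X) = 0.0000 + 0.0000
  = 0.0000 bits
H(X) + H(Y|X) = 0.9544 + 0.0000 = 0.9544 bits

Decomposition 2: H(Y) + H(X|Y)
H(Y) = -[(3/8)·log₂(3/8) + (5/8)·log₂(5/8)]
  = 0.5306 + 0.4238
  = 0.9544 bits
H(X|Y) = -Σ P(X,Y)·log₂ P(X|Y), where P(X|Y) = P(X,Y) / P(Y)
  (cells with P(X,Y) = 0 contribute 0)
  (X=0,Y=0): P(X|Y) = (3/8)/(3/8) = 1;  -(3/8)·log₂(1) = 0.0000
  (X=1,Y=1): P(X|Y) = (5/8)/(5/8) = 1;  -(5/8)·log₂(1) = 0.0000
H(X|Y) = 0.0000 + 0.0000
  = 0.0000 bits
H(Y) + H(X|Y) = 0.9544 + 0.0000 = 0.9544 bits

Direct computation of the joint entropy:
H(X,Y) = -[(3/8)·log₂(3/8) + (5/8)·log₂(5/8)]
  = 0.5306 + 0.4238
  = 0.9544 bits

All three agree: H(X,Y) = 0.9544 bits ✓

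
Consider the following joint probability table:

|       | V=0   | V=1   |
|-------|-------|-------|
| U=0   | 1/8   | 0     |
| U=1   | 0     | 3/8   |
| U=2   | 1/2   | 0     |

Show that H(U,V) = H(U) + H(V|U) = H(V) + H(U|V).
Marginal P(U) (row sums):
  P(U=0) = 1/8 + 0 = 1/8
  P(U=1) = 0 + 3/8 = 3/8
  P(U=2) = 1/2 + 0 = 1/2
Marginal P(V) (column sums):
  P(V=0) = 1/8 + 0 + 1/2 = 5/8
  P(V=1) = 0 + 3/8 + 0 = 3/8

Decomposition 1: H(U) + H(V|U)
H(U) = -[(1/8)·log₂(1/8) + (3/8)·log₂(3/8) + (1/2)·log₂(1/2)]
  = 0.3750 + 0.5306 + 0.5000
  = 1.4056 bits
H(V|U) = -Σ P(U,V)·log₂ P(V|U), where P(V|U) = P(U,V) / P(U)
  (cells with P(U,V) = 0 contribute 0)
  (U=0,V=0): P(V|U) = (1/8)/(1/8) = 1;  -(1/8)·log₂(1) = 0.0000
  (U=1,V=1): P(V|U) = (3/8)/(3/8) = 1;  -(3/8)·log₂(1) = 0.0000
  (U=2,V=0): P(V|U) = (1/2)/(1/2) = 1;  -(1/2)·log₂(1) = 0.0000
H(V|U) = 0.0000 + 0.0000 + 0.0000
  = 0.0000 bits
H(U) + H(V|U) = 1.4056 + 0.0000 = 1.4056 bits

Decomposition 2: H(V) + H(U|V)
H(V) = -[(5/8)·log₂(5/8) + (3/8)·log₂(3/8)]
  = 0.4238 + 0.5306
  = 0.9544 bits
H(U|V) = -Σ P(U,V)·log₂ P(U|V), where P(U|V) = P(U,V) / P(V)
  (cells with P(U,V) = 0 contribute 0)
  (U=0,V=0): P(U|V) = (1/8)/(5/8) = 1/5;  -(1/8)·log₂(1/5) = 0.2902
  (U=1,V=1): P(U|V) = (3/8)/(3/8) = 1;  -(3/8)·log₂(1) = 0.0000
  (U=2,V=0): P(U|V) = (1/2)/(5/8) = 4/5;  -(1/2)·log₂(4/5) = 0.1610
H(U|V) = 0.2902 + 0.0000 + 0.1610
  = 0.4512 bits
H(V) + H(U|V) = 0.9544 + 0.4512 = 1.4056 bits

Direct computation of the joint entropy:
H(U,V) = -[(1/8)·log₂(1/8) + (3/8)·log₂(3/8) + (1/2)·log₂(1/2)]
  = 0.3750 + 0.5306 + 0.5000
  = 1.4056 bits

All three agree: H(U,V) = 1.4056 bits ✓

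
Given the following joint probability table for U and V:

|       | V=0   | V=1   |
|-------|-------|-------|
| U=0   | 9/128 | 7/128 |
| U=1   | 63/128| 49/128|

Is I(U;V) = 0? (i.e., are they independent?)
Marginal P(U) (row sums):
  P(U=0) = 9/128 + 7/128 = 1/8
  P(U=1) = 63/128 + 49/128 = 7/8
Marginal P(V) (column sums):
  P(V=0) = 9/128 + 63/128 = 9/16
  P(V=1) = 7/128 + 49/128 = 7/16

U and V are independent iff P(U=i,V=j) = P(U=i)·P(V=j) for every cell.
  P(U=0)·P(V=0) = 1/8 × 9/16 = 9/128 = P(U=0,V=0) ✓
  P(U=0)·P(V=1) = 1/8 × 7/16 = 7/128 = P(U=0,V=1) ✓
  P(U=1)·P(V=0) = 7/8 × 9/16 = 63/128 = P(U=1,V=0) ✓
  P(U=1)·P(V=1) = 7/8 × 7/16 = 49/128 = P(U=1,V=1) ✓

Yes, U and V are independent: every cell factors, so I(U;V) = 0 bits.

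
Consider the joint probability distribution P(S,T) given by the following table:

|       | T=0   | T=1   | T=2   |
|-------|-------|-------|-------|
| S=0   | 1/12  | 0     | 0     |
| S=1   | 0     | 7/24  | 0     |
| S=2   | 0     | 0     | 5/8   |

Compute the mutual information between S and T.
Marginal P(S) (row sums):
  P(S=0) = 1/12 + 0 + 0 = 1/12
  P(S=1) = 0 + 7/24 + 0 = 7/24
  P(S=2) = 0 + 0 + 5/8 = 5/8
Marginal P(T) (column sums):
  P(T=0) = 1/12 + 0 + 0 = 1/12
  P(T=1) = 0 + 7/24 + 0 = 7/24
  P(T=2) = 0 + 0 + 5/8 = 5/8

H(S) = -[(1/12)·log₂(1/12) + (7/24)·log₂(7/24) + (5/8)·log₂(5/8)]
  = 0.2987 + 0.5185 + 0.4238
  = 1.2410 bits
H(T) = -[(1/12)·log₂(1/12) + (7/24)·log₂(7/24) + (5/8)·log₂(5/8)]
  = 0.2987 + 0.5185 + 0.4238
  = 1.2410 bits
H(S,T) = -[(1/12)·log₂(1/12) + (7/24)·log₂(7/24) + (5/8)·log₂(5/8)]
  = 0.2987 + 0.5185 + 0.4238
  = 1.2410 bits

I(S;T) = H(S) + H(T) - H(S,T)
  = 1.2410 + 1.2410 - 1.2410
  = 1.2410 bits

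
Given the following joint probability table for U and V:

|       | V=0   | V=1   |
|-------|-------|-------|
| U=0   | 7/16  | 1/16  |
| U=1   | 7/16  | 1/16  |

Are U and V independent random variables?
Marginal P(U) (row sums):
  P(U=0) = 7/16 + 1/16 = 1/2
  P(U=1) = 7/16 + 1/16 = 1/2
Marginal P(V) (column sums):
  P(V=0) = 7/16 + 7/16 = 7/8
  P(V=1) = 1/16 + 1/16 = 1/8

U and V are independent iff P(U=i,V=j) = P(U=i)·P(V=j) for every cell.
  P(U=0)·P(V=0) = 1/2 × 7/8 = 7/16 = P(U=0,V=0) ✓
  P(U=0)·P(V=1) = 1/2 × 1/8 = 1/16 = P(U=0,V=1) ✓
  P(U=1)·P(V=0) = 1/2 × 7/8 = 7/16 = P(U=1,V=0) ✓
  P(U=1)·P(V=1) = 1/2 × 1/8 = 1/16 = P(U=1,V=1) ✓

Yes, U and V are independent: every cell factors, so I(U;V) = 0 bits.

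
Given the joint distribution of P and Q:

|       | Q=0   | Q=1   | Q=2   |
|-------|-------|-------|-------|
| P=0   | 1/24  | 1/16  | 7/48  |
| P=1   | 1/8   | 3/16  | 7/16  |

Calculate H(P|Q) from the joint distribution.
Marginal P(Q) (column sums):
  P(Q=0) = 1/24 + 1/8 = 1/6
  P(Q=1) = 1/16 + 3/16 = 1/4
  P(Q=2) = 7/48 + 7/16 = 7/12

H(P|Q) = -Σ P(P,Q)·log₂ P(P|Q), where P(P|Q) = P(P,Q) / P(Q)
  (P=0,Q=0): P(P|Q) = (1/24)/(1/6) = 1/4;  -(1/24)·log₂(1/4) = 0.0833
  (P=0,Q=1): P(P|Q) = (1/16)/(1/4) = 1/4;  -(1/16)·log₂(1/4) = 0.1250
  (P=0,Q=2): P(P|Q) = (7/48)/(7/12) = 1/4;  -(7/48)·log₂(1/4) = 0.2917
  (P=1,Q=0): P(P|Q) = (1/8)/(1/6) = 3/4;  -(1/8)·log₂(3/4) = 0.0519
  (P=1,Q=1): P(P|Q) = (3/16)/(1/4) = 3/4;  -(3/16)·log₂(3/4) = 0.0778
  (P=1,Q=2): P(P|Q) = (7/16)/(7/12) = 3/4;  -(7/16)·log₂(3/4) = 0.1816
H(P|Q) = 0.0833 + 0.1250 + 0.2917 + 0.0519 + 0.0778 + 0.1816
  = 0.8113 bits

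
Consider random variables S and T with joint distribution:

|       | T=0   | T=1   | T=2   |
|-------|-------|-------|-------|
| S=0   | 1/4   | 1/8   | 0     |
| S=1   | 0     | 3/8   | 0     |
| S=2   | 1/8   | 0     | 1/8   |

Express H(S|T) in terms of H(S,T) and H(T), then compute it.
H(S|T) = H(S,T) - H(T)

Marginal P(T) (column sums):
  P(T=0) = 1/4 + 0 + 1/8 = 3/8
  P(T=1) = 1/8 + 3/8 + 0 = 1/2
  P(T=2) = 0 + 0 + 1/8 = 1/8

H(S,T) = -[(1/4)·log₂(1/4) + (1/8)·log₂(1/8) + (3/8)·log₂(3/8) + (1/8)·log₂(1/8) + (1/8)·log₂(1/8)]
  = 0.5000 + 0.3750 + 0.5306 + 0.3750 + 0.3750
  = 2.1556 bits
H(T) = -[(3/8)·log₂(3/8) + (1/2)·log₂(1/2) + (1/8)·log₂(1/8)]
  = 0.5306 + 0.5000 + 0.3750
  = 1.4056 bits

H(S|T) = 2.1556 - 1.4056 = 0.7500 bits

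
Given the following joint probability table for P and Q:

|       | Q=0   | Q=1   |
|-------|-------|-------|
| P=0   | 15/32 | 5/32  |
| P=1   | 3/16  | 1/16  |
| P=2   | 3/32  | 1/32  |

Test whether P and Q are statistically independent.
Marginal P(P) (row sums):
  P(P=0) = 15/32 + 5/32 = 5/8
  P(P=1) = 3/16 + 1/16 = 1/4
  P(P=2) = 3/32 + 1/32 = 1/8
Marginal P(Q) (column sums):
  P(Q=0) = 15/32 + 3/16 + 3/32 = 3/4
  P(Q=1) = 5/32 + 1/16 + 1/32 = 1/4

P and Q are independent iff P(P=i,Q=j) = P(P=i)·P(Q=j) for every cell.
  P(P=0)·P(Q=0) = 5/8 × 3/4 = 15/32 = P(P=0,Q=0) ✓
  P(P=0)·P(Q=1) = 5/8 × 1/4 = 5/32 = P(P=0,Q=1) ✓
  P(P=1)·P(Q=0) = 1/4 × 3/4 = 3/16 = P(P=1,Q=0) ✓
  P(P=1)·P(Q=1) = 1/4 × 1/4 = 1/16 = P(P=1,Q=1) ✓
  P(P=2)·P(Q=0) = 1/8 × 3/4 = 3/32 = P(P=2,Q=0) ✓
  P(P=2)·P(Q=1) = 1/8 × 1/4 = 1/32 = P(P=2,Q=1) ✓

Yes, P and Q are independent: every cell factors, so I(P;Q) = 0 bits.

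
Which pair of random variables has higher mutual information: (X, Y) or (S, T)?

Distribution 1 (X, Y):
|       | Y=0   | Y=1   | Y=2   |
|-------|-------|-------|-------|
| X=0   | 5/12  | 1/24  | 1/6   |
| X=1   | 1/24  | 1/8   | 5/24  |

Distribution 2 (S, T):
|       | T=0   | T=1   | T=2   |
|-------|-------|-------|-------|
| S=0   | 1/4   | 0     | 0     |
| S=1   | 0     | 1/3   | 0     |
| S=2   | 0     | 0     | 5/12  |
Distribution 1 (X, Y):
Marginal P(X) (row sums):
  P(X=0) = 5/12 + 1/24 + 1/6 = 5/8
  P(X=1) = 1/24 + 1/8 + 5/24 = 3/8
Marginal P(Y) (column sums):
  P(Y=0) = 5/12 + 1/24 = 11/24
  P(Y=1) = 1/24 + 1/8 = 1/6
  P(Y=2) = 1/6 + 5/24 = 3/8

H(X) = -[(5/8)·log₂(5/8) + (3/8)·log₂(3/8)]
  = 0.4238 + 0.5306
  = 0.9544 bits
H(Y) = -[(11/24)·log₂(11/24) + (1/6)·log₂(1/6) + (3/8)·log₂(3/8)]
  = 0.5159 + 0.4308 + 0.5306
  = 1.4773 bits
H(X,Y) = -[(5/12)·log₂(5/12) + (1/24)·log₂(1/24) + (1/6)·log₂(1/6) + (1/24)·log₂(1/24) + (1/8)·log₂(1/8) + (5/24)·log₂(5/24)]
  = 0.5263 + 0.1910 + 0.4308 + 0.1910 + 0.3750 + 0.4715
  = 2.1856 bits

I(X;Y) = H(X) + H(Y) - H(X,Y)
  = 0.9544 + 1.4773 - 2.1856
  = 0.2461 bits

Distribution 2 (S, T):
Marginal P(S) (row sums):
  P(S=0) = 1/4 + 0 + 0 = 1/4
  P(S=1) = 0 + 1/3 + 0 = 1/3
  P(S=2) = 0 + 0 + 5/12 = 5/12
Marginal P(T) (column sums):
  P(T=0) = 1/4 + 0 + 0 = 1/4
  P(T=1) = 0 + 1/3 + 0 = 1/3
  P(T=2) = 0 + 0 + 5/12 = 5/12

H(S) = -[(1/4)·log₂(1/4) + (1/3)·log₂(1/3) + (5/12)·log₂(5/12)]
  = 0.5000 + 0.5283 + 0.5263
  = 1.5546 bits
H(T) = -[(1/4)·log₂(1/4) + (1/3)·log₂(1/3) + (5/12)·log₂(5/12)]
  = 0.5000 + 0.5283 + 0.5263
  = 1.5546 bits
H(S,T) = -[(1/4)·log₂(1/4) + (1/3)·log₂(1/3) + (5/12)·log₂(5/12)]
  = 0.5000 + 0.5283 + 0.5263
  = 1.5546 bits

I(S;T) = H(S) + H(T) - H(S,T)
  = 1.5546 + 1.5546 - 1.5546
  = 1.5546 bits

I(S;T) = 1.5546 bits > I(X;Y) = 0.2461 bits, so (S, T) has the higher mutual information (stronger dependence).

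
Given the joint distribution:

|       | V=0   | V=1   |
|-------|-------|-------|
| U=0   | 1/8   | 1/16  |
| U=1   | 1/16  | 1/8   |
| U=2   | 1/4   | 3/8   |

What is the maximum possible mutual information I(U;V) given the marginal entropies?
The upper bound on mutual information is I(U;V) ≤ min(H(U), H(V)).

Marginal P(U) (row sums):
  P(U=0) = 1/8 + 1/16 = 3/16
  P(U=1) = 1/16 + 1/8 = 3/16
  P(U=2) = 1/4 + 3/8 = 5/8
Marginal P(V) (column sums):
  P(V=0) = 1/8 + 1/16 + 1/4 = 7/16
  P(V=1) = 1/16 + 1/8 + 3/8 = 9/16

H(U) = -[(3/16)·log₂(3/16) + (3/16)·log₂(3/16) + (5/8)·log₂(5/8)]
  = 0.4528 + 0.4528 + 0.4238
  = 1.3294 bits
H(V) = -[(7/16)·log₂(7/16) + (9/16)·log₂(9/16)]
  = 0.5218 + 0.4669
  = 0.9887 bits

Maximum possible I(U;V) = min(1.3294, 0.9887) = 0.9887 bits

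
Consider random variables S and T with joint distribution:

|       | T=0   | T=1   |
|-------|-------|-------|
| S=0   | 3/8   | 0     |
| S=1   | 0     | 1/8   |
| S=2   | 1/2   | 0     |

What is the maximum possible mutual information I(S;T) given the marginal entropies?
The upper bound on mutual information is I(S;T) ≤ min(H(S), H(T)).

Marginal P(S) (row sums):
  P(S=0) = 3/8 + 0 = 3/8
  P(S=1) = 0 + 1/8 = 1/8
  P(S=2) = 1/2 + 0 = 1/2
Marginal P(T) (column sums):
  P(T=0) = 3/8 + 0 + 1/2 = 7/8
  P(T=1) = 0 + 1/8 + 0 = 1/8

H(S) = -[(3/8)·log₂(3/8) + (1/8)·log₂(1/8) + (1/2)·log₂(1/2)]
  = 0.5306 + 0.3750 + 0.5000
  = 1.4056 bits
H(T) = -[(7/8)·log₂(7/8) + (1/8)·log₂(1/8)]
  = 0.1686 + 0.3750
  = 0.5436 bits

Maximum possible I(S;T) = min(1.4056, 0.5436) = 0.5436 bits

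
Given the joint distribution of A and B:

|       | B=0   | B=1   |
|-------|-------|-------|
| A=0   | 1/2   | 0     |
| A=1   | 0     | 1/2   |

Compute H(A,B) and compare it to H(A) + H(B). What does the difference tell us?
Marginal P(A) (row sums):
  P(A=0) = 1/2 + 0 = 1/2
  P(A=1) = 0 + 1/2 = 1/2
Marginal P(B) (column sums):
  P(B=0) = 1/2 + 0 = 1/2
  P(B=1) = 0 + 1/2 = 1/2

H(A,B) = -[(1/2)·log₂(1/2) + (1/2)·log₂(1/2)]
  = 0.5000 + 0.5000
  = 1.0000 bits
H(A) = -[(1/2)·log₂(1/2) + (1/2)·log₂(1/2)]
  = 0.5000 + 0.5000
  = 1.0000 bits
H(B) = -[(1/2)·log₂(1/2) + (1/2)·log₂(1/2)]
  = 0.5000 + 0.5000
  = 1.0000 bits

H(A) + H(B) = 1.0000 + 1.0000 = 2.0000 bits
Difference: H(A) + H(B) - H(A,B) = 2.0000 - 1.0000 = 1.0000 bits = I(A;B)

The difference is the mutual information; it is positive here, so A and B are dependent (knowing one reduces uncertainty about the other by 1.0000 bits).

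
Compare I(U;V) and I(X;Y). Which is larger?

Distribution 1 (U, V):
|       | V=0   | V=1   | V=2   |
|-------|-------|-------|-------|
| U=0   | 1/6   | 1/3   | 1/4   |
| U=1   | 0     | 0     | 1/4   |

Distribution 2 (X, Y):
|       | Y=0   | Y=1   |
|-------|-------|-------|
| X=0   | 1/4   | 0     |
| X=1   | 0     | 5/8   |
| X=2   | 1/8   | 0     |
Distribution 1 (U, V):
Marginal P(U) (row sums):
  P(U=0) = 1/6 + 1/3 + 1/4 = 3/4
  P(U=1) = 0 + 0 + 1/4 = 1/4
Marginal P(V) (column sums):
  P(V=0) = 1/6 + 0 = 1/6
  P(V=1) = 1/3 + 0 = 1/3
  P(V=2) = 1/4 + 1/4 = 1/2

H(U) = -[(3/4)·log₂(3/4) + (1/4)·log₂(1/4)]
  = 0.3113 + 0.5000
  = 0.8113 bits
H(V) = -[(1/6)·log₂(1/6) + (1/3)·log₂(1/3) + (1/2)·log₂(1/2)]
  = 0.4308 + 0.5283 + 0.5000
  = 1.4591 bits
H(U,V) = -[(1/6)·log₂(1/6) + (1/3)·log₂(1/3) + (1/4)·log₂(1/4) + (1/4)·log₂(1/4)]
  = 0.4308 + 0.5283 + 0.5000 + 0.5000
  = 1.9591 bits

I(U;V) = H(U) + H(V) - H(U,V)
  = 0.8113 + 1.4591 - 1.9591
  = 0.3113 bits

Distribution 2 (X, Y):
Marginal P(X) (row sums):
  P(X=0) = 1/4 + 0 = 1/4
  P(X=1) = 0 + 5/8 = 5/8
  P(X=2) = 1/8 + 0 = 1/8
Marginal P(Y) (column sums):
  P(Y=0) = 1/4 + 0 + 1/8 = 3/8
  P(Y=1) = 0 + 5/8 + 0 = 5/8

H(X) = -[(1/4)·log₂(1/4) + (5/8)·log₂(5/8) + (1/8)·log₂(1/8)]
  = 0.5000 + 0.4238 + 0.3750
  = 1.2988 bits
H(Y) = -[(3/8)·log₂(3/8) + (5/8)·log₂(5/8)]
  = 0.5306 + 0.4238
  = 0.9544 bits
H(X,Y) = -[(1/4)·log₂(1/4) + (5/8)·log₂(5/8) + (1/8)·log₂(1/8)]
  = 0.5000 + 0.4238 + 0.3750
  = 1.2988 bits

I(X;Y) = H(X) + H(Y) - H(X,Y)
  = 1.2988 + 0.9544 - 1.2988
  = 0.9544 bits

I(X;Y) = 0.9544 bits > I(U;V) = 0.3113 bits, so (X, Y) has the higher mutual information (stronger dependence).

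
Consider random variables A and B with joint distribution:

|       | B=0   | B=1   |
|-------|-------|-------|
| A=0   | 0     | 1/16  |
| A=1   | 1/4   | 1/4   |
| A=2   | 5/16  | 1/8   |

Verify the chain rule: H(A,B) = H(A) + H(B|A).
Left side:
H(A,B) = -[(1/16)·log₂(1/16) + (1/4)·log₂(1/4) + (1/4)·log₂(1/4) + (5/16)·log₂(5/16) + (1/8)·log₂(1/8)]
  = 0.2500 + 0.5000 + 0.5000 + 0.5244 + 0.3750
  = 2.1494 bits

Right side:
Marginal P(A) (row sums):
  P(A=0) = 0 + 1/16 = 1/16
  P(A=1) = 1/4 + 1/4 = 1/2
  P(A=2) = 5/16 + 1/8 = 7/16
H(A) = -[(1/16)·log₂(1/16) + (1/2)·log₂(1/2) + (7/16)·log₂(7/16)]
  = 0.2500 + 0.5000 + 0.5218
  = 1.2718 bits
H(B|A) = -Σ P(A,B)·log₂ P(B|A), where P(B|A) = P(A,B) / P(A)
  (cells with P(A,B) = 0 contribute 0)
  (A=0,B=1): P(B|A) = (1/16)/(1/16) = 1;  -(1/16)·log₂(1) = 0.0000
  (A=1,B=0): P(B|A) = (1/4)/(1/2) = 1/2;  -(1/4)·log₂(1/2) = 0.2500
  (A=1,B=1): P(B|A) = (1/4)/(1/2) = 1/2;  -(1/4)·log₂(1/2) = 0.2500
  (A=2,B=0): P(B|A) = (5/16)/(7/16) = 5/7;  -(5/16)·log₂(5/7) = 0.1517
  (A=2,B=1): P(B|A) = (1/8)/(7/16) = 2/7;  -(1/8)·log₂(2/7) = 0.2259
H(B|A) = 0.0000 + 0.2500 + 0.2500 + 0.1517 + 0.2259
  = 0.8776 bits
H(A) + H(B|A) = 1.2718 + 0.8776 = 2.1494 bits

Both sides equal 2.1494 bits, so the chain rule holds ✓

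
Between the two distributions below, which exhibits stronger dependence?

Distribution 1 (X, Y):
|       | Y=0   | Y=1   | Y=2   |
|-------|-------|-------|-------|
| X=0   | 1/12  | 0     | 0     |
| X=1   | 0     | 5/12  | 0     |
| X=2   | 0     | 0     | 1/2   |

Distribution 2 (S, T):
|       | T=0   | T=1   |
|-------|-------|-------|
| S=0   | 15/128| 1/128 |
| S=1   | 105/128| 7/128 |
Distribution 1 (X, Y):
Marginal P(X) (row sums):
  P(X=0) = 1/12 + 0 + 0 = 1/12
  P(X=1) = 0 + 5/12 + 0 = 5/12
  P(X=2) = 0 + 0 + 1/2 = 1/2
Marginal P(Y) (column sums):
  P(Y=0) = 1/12 + 0 + 0 = 1/12
  P(Y=1) = 0 + 5/12 + 0 = 5/12
  P(Y=2) = 0 + 0 + 1/2 = 1/2

H(X) = -[(1/12)·log₂(1/12) + (5/12)·log₂(5/12) + (1/2)·log₂(1/2)]
  = 0.2987 + 0.5263 + 0.5000
  = 1.3250 bits
H(Y) = -[(1/12)·log₂(1/12) + (5/12)·log₂(5/12) + (1/2)·log₂(1/2)]
  = 0.2987 + 0.5263 + 0.5000
  = 1.3250 bits
H(X,Y) = -[(1/12)·log₂(1/12) + (5/12)·log₂(5/12) + (1/2)·log₂(1/2)]
  = 0.2987 + 0.5263 + 0.5000
  = 1.3250 bits

I(X;Y) = H(X) + H(Y) - H(X,Y)
  = 1.3250 + 1.3250 - 1.3250
  = 1.3250 bits

Distribution 2 (S, T):
Marginal P(S) (row sums):
  P(S=0) = 15/128 + 1/128 = 1/8
  P(S=1) = 105/128 + 7/128 = 7/8
Marginal P(T) (column sums):
  P(T=0) = 15/128 + 105/128 = 15/16
  P(T=1) = 1/128 + 7/128 = 1/16

H(S) = -[(1/8)·log₂(1/8) + (7/8)·log₂(7/8)]
  = 0.3750 + 0.1686
  = 0.5436 bits
H(T) = -[(15/16)·log₂(15/16) + (1/16)·log₂(1/16)]
  = 0.0873 + 0.2500
  = 0.3373 bits
H(S,T) = -[(15/128)·log₂(15/128) + (1/128)·log₂(1/128) + (105/128)·log₂(105/128) + (7/128)·log₂(7/128)]
  = 0.3625 + 0.0547 + 0.2344 + 0.2293
  = 0.8809 bits

I(S;T) = H(S) + H(T) - H(S,T)
  = 0.5436 + 0.3373 - 0.8809
  = 0.0000 bits

I(X;Y) = 1.3250 bits > I(S;T) = 0.0000 bits, so (X, Y) has the higher mutual information (stronger dependence).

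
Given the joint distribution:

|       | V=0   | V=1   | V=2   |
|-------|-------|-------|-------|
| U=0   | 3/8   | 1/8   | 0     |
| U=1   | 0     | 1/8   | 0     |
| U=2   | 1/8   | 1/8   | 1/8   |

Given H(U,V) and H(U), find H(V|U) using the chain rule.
From the chain rule: H(U,V) = H(U) + H(V|U)
Therefore: H(V|U) = H(U,V) - H(U)

H(U,V) = -[(3/8)·log₂(3/8) + (1/8)·log₂(1/8) + (1/8)·log₂(1/8) + (1/8)·log₂(1/8) + (1/8)·log₂(1/8) + (1/8)·log₂(1/8)]
  = 0.5306 + 0.3750 + 0.3750 + 0.3750 + 0.3750 + 0.3750
  = 2.4056 bits
Marginal P(U) (row sums):
  P(U=0) = 3/8 + 1/8 + 0 = 1/2
  P(U=1) = 0 + 1/8 + 0 = 1/8
  P(U=2) = 1/8 + 1/8 + 1/8 = 3/8
H(U) = -[(1/2)·log₂(1/2) + (1/8)·log₂(1/8) + (3/8)·log₂(3/8)]
  = 0.5000 + 0.3750 + 0.5306
  = 1.4056 bits

H(V|U) = 2.4056 - 1.4056 = 1.0000 bits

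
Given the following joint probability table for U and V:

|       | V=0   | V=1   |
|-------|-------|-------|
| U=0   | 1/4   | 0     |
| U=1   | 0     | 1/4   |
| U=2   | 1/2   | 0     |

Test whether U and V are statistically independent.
Marginal P(U) (row sums):
  P(U=0) = 1/4 + 0 = 1/4
  P(U=1) = 0 + 1/4 = 1/4
  P(U=2) = 1/2 + 0 = 1/2
Marginal P(V) (column sums):
  P(V=0) = 1/4 + 0 + 1/2 = 3/4
  P(V=1) = 0 + 1/4 + 0 = 1/4

U and V are independent iff P(U=i,V=j) = P(U=i)·P(V=j) for every cell.
  P(U=0)·P(V=0) = 1/4 × 3/4 = 3/16, but P(U=0,V=0) = 1/4 ✗

No, U and V are not independent. Quantitatively, I(U;V) > 0:

H(U) = -[(1/4)·log₂(1/4) + (1/4)·log₂(1/4) + (1/2)·log₂(1/2)]
  = 0.5000 + 0.5000 + 0.5000
  = 1.5000 bits
H(V) = -[(3/4)·log₂(3/4) + (1/4)·log₂(1/4)]
  = 0.3113 + 0.5000
  = 0.8113 bits
H(U,V) = -[(1/4)·log₂(1/4) + (1/4)·log₂(1/4) + (1/2)·log₂(1/2)]
  = 0.5000 + 0.5000 + 0.5000
  = 1.5000 bits
I(U;V) = H(U) + H(V) - H(U,V) = 1.5000 + 0.8113 - 1.5000 = 0.8113 bits > 0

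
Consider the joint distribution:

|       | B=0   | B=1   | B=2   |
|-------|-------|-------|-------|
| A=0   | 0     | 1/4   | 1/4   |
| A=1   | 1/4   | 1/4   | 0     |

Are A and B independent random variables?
Marginal P(A) (row sums):
  P(A=0) = 0 + 1/4 + 1/4 = 1/2
  P(A=1) = 1/4 + 1/4 + 0 = 1/2
Marginal P(B) (column sums):
  P(B=0) = 0 + 1/4 = 1/4
  P(B=1) = 1/4 + 1/4 = 1/2
  P(B=2) = 1/4 + 0 = 1/4

A and B are independent iff P(A=i,B=j) = P(A=i)·P(B=j) for every cell.
  P(A=0)·P(B=0) = 1/2 × 1/4 = 1/8, but P(A=0,B=0) = 0 ✗

No, A and B are not independent. Quantitatively, I(A;B) > 0:

H(A) = -[(1/2)·log₂(1/2) + (1/2)·log₂(1/2)]
  = 0.5000 + 0.5000
  = 1.0000 bits
H(B) = -[(1/4)·log₂(1/4) + (1/2)·log₂(1/2) + (1/4)·log₂(1/4)]
  = 0.5000 + 0.5000 + 0.5000
  = 1.5000 bits
H(A,B) = -[(1/4)·log₂(1/4) + (1/4)·log₂(1/4) + (1/4)·log₂(1/4) + (1/4)·log₂(1/4)]
  = 0.5000 + 0.5000 + 0.5000 + 0.5000
  = 2.0000 bits
I(A;B) = H(A) + H(B) - H(A,B) = 1.0000 + 1.5000 - 2.0000 = 0.5000 bits > 0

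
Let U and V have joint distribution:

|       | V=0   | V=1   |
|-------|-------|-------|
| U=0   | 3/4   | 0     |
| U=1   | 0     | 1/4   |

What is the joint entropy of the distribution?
H(U,V) = -Σ P(U,V) log₂ P(U,V), summed over the non-zero cells:
H(U,V) = -[(3/4)·log₂(3/4) + (1/4)·log₂(1/4)]
  = 0.3113 + 0.5000
  = 0.8113 bits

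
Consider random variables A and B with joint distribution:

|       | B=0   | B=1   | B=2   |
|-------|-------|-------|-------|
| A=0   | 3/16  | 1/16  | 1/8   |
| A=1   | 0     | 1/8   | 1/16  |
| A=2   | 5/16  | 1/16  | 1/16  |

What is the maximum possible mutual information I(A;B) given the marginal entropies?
The upper bound on mutual information is I(A;B) ≤ min(H(A), H(B)).

Marginal P(A) (row sums):
  P(A=0) = 3/16 + 1/16 + 1/8 = 3/8
  P(A=1) = 0 + 1/8 + 1/16 = 3/16
  P(A=2) = 5/16 + 1/16 + 1/16 = 7/16
Marginal P(B) (column sums):
  P(B=0) = 3/16 + 0 + 5/16 = 1/2
  P(B=1) = 1/16 + 1/8 + 1/16 = 1/4
  P(B=2) = 1/8 + 1/16 + 1/16 = 1/4

H(A) = -[(3/8)·log₂(3/8) + (3/16)·log₂(3/16) + (7/16)·log₂(7/16)]
  = 0.5306 + 0.4528 + 0.5218
  = 1.5052 bits
H(B) = -[(1/2)·log₂(1/2) + (1/4)·log₂(1/4) + (1/4)·log₂(1/4)]
  = 0.5000 + 0.5000 + 0.5000
  = 1.5000 bits

Maximum possible I(A;B) = min(1.5052, 1.5000) = 1.5000 bits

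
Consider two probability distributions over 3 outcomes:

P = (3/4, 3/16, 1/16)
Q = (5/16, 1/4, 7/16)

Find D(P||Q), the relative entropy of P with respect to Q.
D(P||Q) = Σ P(i) log₂(P(i)/Q(i))
  i=0: (3/4) × log₂((3/4)/(5/16)) = (3/4) × log₂(12/5) = 0.9473
  i=1: (3/16) × log₂((3/16)/(1/4)) = (3/16) × log₂(3/4) = -0.0778
  i=2: (1/16) × log₂((1/16)/(7/16)) = (1/16) × log₂(1/7) = -0.1755
D(P||Q) = 0.9473 - 0.0778 - 0.1755
  = 0.6940 bits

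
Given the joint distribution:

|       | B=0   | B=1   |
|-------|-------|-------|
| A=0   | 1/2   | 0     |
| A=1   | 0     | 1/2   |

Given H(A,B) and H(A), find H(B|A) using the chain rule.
From the chain rule: H(A,B) = H(A) + H(B|A)
Therefore: H(B|A) = H(A,B) - H(A)

H(A,B) = -[(1/2)·log₂(1/2) + (1/2)·log₂(1/2)]
  = 0.5000 + 0.5000
  = 1.0000 bits
Marginal P(A) (row sums):
  P(A=0) = 1/2 + 0 = 1/2
  P(A=1) = 0 + 1/2 = 1/2
H(A) = -[(1/2)·log₂(1/2) + (1/2)·log₂(1/2)]
  = 0.5000 + 0.5000
  = 1.0000 bits

H(B|A) = 1.0000 - 1.0000 = 0.0000 bits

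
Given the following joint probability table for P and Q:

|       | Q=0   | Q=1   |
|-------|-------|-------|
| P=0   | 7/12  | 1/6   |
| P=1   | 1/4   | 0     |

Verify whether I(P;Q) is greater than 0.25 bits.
Marginal P(P) (row sums):
  P(P=0) = 7/12 + 1/6 = 3/4
  P(P=1) = 1/4 + 0 = 1/4
Marginal P(Q) (column sums):
  P(Q=0) = 7/12 + 1/4 = 5/6
  P(Q=1) = 1/6 + 0 = 1/6

H(P) = -[(3/4)·log₂(3/4) + (1/4)·log₂(1/4)]
  = 0.3113 + 0.5000
  = 0.8113 bits
H(Q) = -[(5/6)·log₂(5/6) + (1/6)·log₂(1/6)]
  = 0.2192 + 0.4308
  = 0.6500 bits
H(P,Q) = -[(7/12)·log₂(7/12) + (1/6)·log₂(1/6) + (1/4)·log₂(1/4)]
  = 0.4536 + 0.4308 + 0.5000
  = 1.3844 bits

I(P;Q) = H(P) + H(Q) - H(P,Q)
  = 0.8113 + 0.6500 - 1.3844
  = 0.0769 bits

No. I(P;Q) = 0.0769 bits, which is ≤ 0.25 bits.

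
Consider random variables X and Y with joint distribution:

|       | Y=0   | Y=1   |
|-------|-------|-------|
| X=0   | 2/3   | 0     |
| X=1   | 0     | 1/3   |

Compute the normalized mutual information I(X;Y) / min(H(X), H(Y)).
Marginal P(X) (row sums):
  P(X=0) = 2/3 + 0 = 2/3
  P(X=1) = 0 + 1/3 = 1/3
Marginal P(Y) (column sums):
  P(Y=0) = 2/3 + 0 = 2/3
  P(Y=1) = 0 + 1/3 = 1/3

H(X) = -[(2/3)·log₂(2/3) + (1/3)·log₂(1/3)]
  = 0.3900 + 0.5283
  = 0.9183 bits
H(Y) = -[(2/3)·log₂(2/3) + (1/3)·log₂(1/3)]
  = 0.3900 + 0.5283
  = 0.9183 bits
H(X,Y) = -[(2/3)·log₂(2/3) + (1/3)·log₂(1/3)]
  = 0.3900 + 0.5283
  = 0.9183 bits

I(X;Y) = H(X) + H(Y) - H(X,Y)
  = 0.9183 + 0.9183 - 0.9183
  = 0.9183 bits

min(H(X), H(Y)) = min(0.9183, 0.9183) = 0.9183 bits
Normalized MI = 0.9183 / 0.9183 = 1.0000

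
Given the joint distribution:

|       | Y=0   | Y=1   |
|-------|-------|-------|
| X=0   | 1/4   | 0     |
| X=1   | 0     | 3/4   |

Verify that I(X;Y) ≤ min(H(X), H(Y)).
Marginal P(X) (row sums):
  P(X=0) = 1/4 + 0 = 1/4
  P(X=1) = 0 + 3/4 = 3/4
Marginal P(Y) (column sums):
  P(Y=0) = 1/4 + 0 = 1/4
  P(Y=1) = 0 + 3/4 = 3/4

H(X) = -[(1/4)·log₂(1/4) + (3/4)·log₂(3/4)]
  = 0.5000 + 0.3113
  = 0.8113 bits
H(Y) = -[(1/4)·log₂(1/4) + (3/4)·log₂(3/4)]
  = 0.5000 + 0.3113
  = 0.8113 bits
H(X,Y) = -[(1/4)·log₂(1/4) + (3/4)·log₂(3/4)]
  = 0.5000 + 0.3113
  = 0.8113 bits

I(X;Y) = H(X) + H(Y) - H(X,Y)
  = 0.8113 + 0.8113 - 0.8113
  = 0.8113 bits

min(H(X), H(Y)) = min(0.8113, 0.8113) = 0.8113 bits
Since 0.8113 ≤ 0.8113, the bound is satisfied ✓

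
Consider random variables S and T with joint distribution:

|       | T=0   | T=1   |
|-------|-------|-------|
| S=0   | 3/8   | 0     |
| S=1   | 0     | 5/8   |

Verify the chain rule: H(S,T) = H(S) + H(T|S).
Left side:
H(S,T) = -[(3/8)·log₂(3/8) + (5/8)·log₂(5/8)]
  = 0.5306 + 0.4238
  = 0.9544 bits

Right side:
Marginal P(S) (row sums):
  P(S=0) = 3/8 + 0 = 3/8
  P(S=1) = 0 + 5/8 = 5/8
H(S) = -[(3/8)·log₂(3/8) + (5/8)·log₂(5/8)]
  = 0.5306 + 0.4238
  = 0.9544 bits
H(T|S) = -Σ P(S,T)·log₂ P(T|S), where P(T|S) = P(S,T) / P(S)
  (cells with P(S,T) = 0 contribute 0)
  (S=0,T=0): P(T|S) = (3/8)/(3/8) = 1;  -(3/8)·log₂(1) = 0.0000
  (S=1,T=1): P(T|S) = (5/8)/(5/8) = 1;  -(5/8)·log₂(1) = 0.0000
H(T|S) = 0.0000 + 0.0000
  = 0.0000 bits
H(S) + H(T|S) = 0.9544 + 0.0000 = 0.9544 bits

Both sides equal 0.9544 bits, so the chain rule holds ✓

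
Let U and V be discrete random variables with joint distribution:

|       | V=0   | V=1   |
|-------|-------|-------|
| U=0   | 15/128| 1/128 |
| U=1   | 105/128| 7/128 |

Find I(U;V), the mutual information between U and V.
Marginal P(U) (row sums):
  P(U=0) = 15/128 + 1/128 = 1/8
  P(U=1) = 105/128 + 7/128 = 7/8
Marginal P(V) (column sums):
  P(V=0) = 15/128 + 105/128 = 15/16
  P(V=1) = 1/128 + 7/128 = 1/16

H(U) = -[(1/8)·log₂(1/8) + (7/8)·log₂(7/8)]
  = 0.3750 + 0.1686
  = 0.5436 bits
H(V) = -[(15/16)·log₂(15/16) + (1/16)·log₂(1/16)]
  = 0.0873 + 0.2500
  = 0.3373 bits
H(U,V) = -[(15/128)·log₂(15/128) + (1/128)·log₂(1/128) + (105/128)·log₂(105/128) + (7/128)·log₂(7/128)]
  = 0.3625 + 0.0547 + 0.2344 + 0.2293
  = 0.8809 bits

I(U;V) = H(U) + H(V) - H(U,V)
  = 0.5436 + 0.3373 - 0.8809
  = 0.0000 bits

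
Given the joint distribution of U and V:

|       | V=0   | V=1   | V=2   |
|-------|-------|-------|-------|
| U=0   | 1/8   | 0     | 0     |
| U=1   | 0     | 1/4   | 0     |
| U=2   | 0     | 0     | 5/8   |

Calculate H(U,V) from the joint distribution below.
H(U,V) = -Σ P(U,V) log₂ P(U,V), summed over the non-zero cells:
H(U,V) = -[(1/8)·log₂(1/8) + (1/4)·log₂(1/4) + (5/8)·log₂(5/8)]
  = 0.3750 + 0.5000 + 0.4238
  = 1.2988 bits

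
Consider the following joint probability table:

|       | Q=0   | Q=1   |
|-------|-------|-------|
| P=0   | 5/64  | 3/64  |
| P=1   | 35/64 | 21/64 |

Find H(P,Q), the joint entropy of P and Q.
H(P,Q) = -Σ P(P,Q) log₂ P(P,Q), summed over the non-zero cells:
H(P,Q) = -[(5/64)·log₂(5/64) + (3/64)·log₂(3/64) + (35/64)·log₂(35/64) + (21/64)·log₂(21/64)]
  = 0.2873 + 0.2070 + 0.4762 + 0.5275
  = 1.4980 bits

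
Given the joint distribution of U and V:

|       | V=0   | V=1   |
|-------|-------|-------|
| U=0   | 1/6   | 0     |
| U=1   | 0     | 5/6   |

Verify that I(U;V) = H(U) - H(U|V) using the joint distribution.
Left side, from I(U;V) = H(U) + H(V) - H(U,V):
Marginal P(U) (row sums):
  P(U=0) = 1/6 + 0 = 1/6
  P(U=1) = 0 + 5/6 = 5/6
Marginal P(V) (column sums):
  P(V=0) = 1/6 + 0 = 1/6
  P(V=1) = 0 + 5/6 = 5/6

H(U) = -[(1/6)·log₂(1/6) + (5/6)·log₂(5/6)]
  = 0.4308 + 0.2192
  = 0.6500 bits
H(V) = -[(1/6)·log₂(1/6) + (5/6)·log₂(5/6)]
  = 0.4308 + 0.2192
  = 0.6500 bits
H(U,V) = -[(1/6)·log₂(1/6) + (5/6)·log₂(5/6)]
  = 0.4308 + 0.2192
  = 0.6500 bits

I(U;V) = H(U) + H(V) - H(U,V)
  = 0.6500 + 0.6500 - 0.6500
  = 0.6500 bits

Right side, with H(U|V) computed directly from the conditional probabilities:
H(U|V) = -Σ P(U,V)·log₂ P(U|V), where P(U|V) = P(U,V) / P(V)
  (cells with P(U,V) = 0 contribute 0)
  (U=0,V=0): P(U|V) = (1/6)/(1/6) = 1;  -(1/6)·log₂(1) = 0.0000
  (U=1,V=1): P(U|V) = (5/6)/(5/6) = 1;  -(5/6)·log₂(1) = 0.0000
H(U|V) = 0.0000 + 0.0000
  = 0.0000 bits
H(U) - H(U|V) = 0.6500 - 0.0000 = 0.6500 bits

Both sides equal 0.6500 bits, so I(U;V) = H(U) - H(U|V) ✓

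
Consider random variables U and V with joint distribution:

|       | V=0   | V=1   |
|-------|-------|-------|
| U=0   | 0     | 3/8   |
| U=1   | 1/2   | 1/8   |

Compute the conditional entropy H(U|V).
Marginal P(V) (column sums):
  P(V=0) = 0 + 1/2 = 1/2
  P(V=1) = 3/8 + 1/8 = 1/2

H(U|V) = -Σ P(U,V)·log₂ P(U|V), where P(U|V) = P(U,V) / P(V)
  (cells with P(U,V) = 0 contribute 0)
  (U=0,V=1): P(U|V) = (3/8)/(1/2) = 3/4;  -(3/8)·log₂(3/4) = 0.1556
  (U=1,V=0): P(U|V) = (1/2)/(1/2) = 1;  -(1/2)·log₂(1) = 0.0000
  (U=1,V=1): P(U|V) = (1/8)/(1/2) = 1/4;  -(1/8)·log₂(1/4) = 0.2500
H(U|V) = 0.1556 + 0.0000 + 0.2500
  = 0.4056 bits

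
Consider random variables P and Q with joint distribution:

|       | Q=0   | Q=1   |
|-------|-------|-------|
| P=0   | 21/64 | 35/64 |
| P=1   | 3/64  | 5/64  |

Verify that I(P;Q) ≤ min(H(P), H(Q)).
Marginal P(P) (row sums):
  P(P=0) = 21/64 + 35/64 = 7/8
  P(P=1) = 3/64 + 5/64 = 1/8
Marginal P(Q) (column sums):
  P(Q=0) = 21/64 + 3/64 = 3/8
  P(Q=1) = 35/64 + 5/64 = 5/8

H(P) = -[(7/8)·log₂(7/8) + (1/8)·log₂(1/8)]
  = 0.1686 + 0.3750
  = 0.5436 bits
H(Q) = -[(3/8)·log₂(3/8) + (5/8)·log₂(5/8)]
  = 0.5306 + 0.4238
  = 0.9544 bits
H(P,Q) = -[(21/64)·log₂(21/64) + (35/64)·log₂(35/64) + (3/64)·log₂(3/64) + (5/64)·log₂(5/64)]
  = 0.5275 + 0.4762 + 0.2070 + 0.2873
  = 1.4980 bits

I(P;Q) = H(P) + H(Q) - H(P,Q)
  = 0.5436 + 0.9544 - 1.4980
  = 0.0000 bits

min(H(P), H(Q)) = min(0.5436, 0.9544) = 0.5436 bits
Since 0.0000 ≤ 0.5436, the bound is satisfied ✓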